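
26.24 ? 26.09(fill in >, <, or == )>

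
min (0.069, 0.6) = 0.069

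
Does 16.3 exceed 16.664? No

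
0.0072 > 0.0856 False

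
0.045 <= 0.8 True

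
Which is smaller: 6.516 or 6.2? 6.2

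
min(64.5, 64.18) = 64.18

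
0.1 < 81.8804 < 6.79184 False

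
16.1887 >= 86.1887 False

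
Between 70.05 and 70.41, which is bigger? 70.41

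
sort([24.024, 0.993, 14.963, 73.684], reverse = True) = [73.684, 24.024, 14.963, 0.993]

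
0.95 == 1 False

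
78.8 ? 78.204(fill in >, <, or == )>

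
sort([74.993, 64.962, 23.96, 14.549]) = [14.549, 23.96, 64.962, 74.993]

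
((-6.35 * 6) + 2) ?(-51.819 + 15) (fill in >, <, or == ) >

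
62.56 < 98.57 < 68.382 False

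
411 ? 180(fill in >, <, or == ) >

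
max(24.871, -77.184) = 24.871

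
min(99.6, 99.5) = 99.5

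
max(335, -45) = 335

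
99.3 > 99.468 False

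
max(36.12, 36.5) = 36.5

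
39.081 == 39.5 False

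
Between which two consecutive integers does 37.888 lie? 37 and 38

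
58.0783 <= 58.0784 True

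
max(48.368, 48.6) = 48.6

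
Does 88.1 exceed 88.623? No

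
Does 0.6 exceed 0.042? Yes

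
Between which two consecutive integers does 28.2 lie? 28 and 29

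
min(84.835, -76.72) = -76.72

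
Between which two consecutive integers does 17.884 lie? 17 and 18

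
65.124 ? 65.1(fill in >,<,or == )>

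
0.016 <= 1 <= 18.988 True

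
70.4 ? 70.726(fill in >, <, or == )<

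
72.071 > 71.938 True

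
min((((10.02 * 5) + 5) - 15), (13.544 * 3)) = 40.1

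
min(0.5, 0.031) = 0.031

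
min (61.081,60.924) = 60.924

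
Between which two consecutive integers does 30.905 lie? 30 and 31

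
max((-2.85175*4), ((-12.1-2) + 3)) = -11.1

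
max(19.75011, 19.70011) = 19.75011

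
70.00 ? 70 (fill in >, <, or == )==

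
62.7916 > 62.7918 False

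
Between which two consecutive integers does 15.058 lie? 15 and 16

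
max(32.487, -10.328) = 32.487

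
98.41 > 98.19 True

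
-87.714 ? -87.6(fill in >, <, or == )<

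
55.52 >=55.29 True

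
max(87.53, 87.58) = 87.58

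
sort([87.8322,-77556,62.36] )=[-77556,62.36,87.8322]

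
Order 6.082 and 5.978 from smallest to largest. 5.978,6.082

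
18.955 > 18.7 True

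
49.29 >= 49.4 False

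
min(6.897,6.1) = 6.1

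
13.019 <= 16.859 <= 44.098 True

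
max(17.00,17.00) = 17.00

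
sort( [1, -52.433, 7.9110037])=[-52.433, 1, 7.9110037]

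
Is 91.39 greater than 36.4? Yes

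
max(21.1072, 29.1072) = 29.1072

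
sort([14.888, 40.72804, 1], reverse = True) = [40.72804, 14.888, 1]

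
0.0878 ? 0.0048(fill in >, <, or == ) >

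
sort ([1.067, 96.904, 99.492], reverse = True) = [99.492, 96.904, 1.067]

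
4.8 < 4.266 False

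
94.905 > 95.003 False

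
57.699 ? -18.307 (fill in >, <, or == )>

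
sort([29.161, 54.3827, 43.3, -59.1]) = [-59.1, 29.161, 43.3, 54.3827]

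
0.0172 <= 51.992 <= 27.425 False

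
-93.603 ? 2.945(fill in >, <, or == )<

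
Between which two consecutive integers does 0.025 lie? 0 and 1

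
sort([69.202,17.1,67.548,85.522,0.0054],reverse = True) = [85.522,69.202,67.548,17.1,0.0054]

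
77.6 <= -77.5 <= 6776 False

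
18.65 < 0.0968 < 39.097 False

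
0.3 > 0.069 True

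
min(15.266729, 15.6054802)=15.266729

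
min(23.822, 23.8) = 23.8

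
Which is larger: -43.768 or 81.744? 81.744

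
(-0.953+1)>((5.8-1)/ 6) False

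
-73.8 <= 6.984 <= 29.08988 True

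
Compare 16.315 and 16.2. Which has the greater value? 16.315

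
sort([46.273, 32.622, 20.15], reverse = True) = [46.273, 32.622, 20.15]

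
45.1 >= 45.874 False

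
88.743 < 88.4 False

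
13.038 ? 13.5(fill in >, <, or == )<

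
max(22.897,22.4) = 22.897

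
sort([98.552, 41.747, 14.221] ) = [14.221, 41.747, 98.552]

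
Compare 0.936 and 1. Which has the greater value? 1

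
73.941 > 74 False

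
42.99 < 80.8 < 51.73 False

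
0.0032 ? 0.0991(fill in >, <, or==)<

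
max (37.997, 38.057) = 38.057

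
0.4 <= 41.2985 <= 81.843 True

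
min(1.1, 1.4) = 1.1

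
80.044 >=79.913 True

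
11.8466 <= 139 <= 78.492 False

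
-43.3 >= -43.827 True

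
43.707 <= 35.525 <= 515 False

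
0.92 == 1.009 False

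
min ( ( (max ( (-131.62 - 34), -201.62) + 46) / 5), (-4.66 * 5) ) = -23.924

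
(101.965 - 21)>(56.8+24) True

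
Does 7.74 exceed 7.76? No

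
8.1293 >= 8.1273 True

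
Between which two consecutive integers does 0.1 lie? 0 and 1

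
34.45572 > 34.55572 False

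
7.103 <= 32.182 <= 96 True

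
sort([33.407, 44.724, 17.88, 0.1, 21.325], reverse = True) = [44.724, 33.407, 21.325, 17.88, 0.1]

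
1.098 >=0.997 True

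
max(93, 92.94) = 93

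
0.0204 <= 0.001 False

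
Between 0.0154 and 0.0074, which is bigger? 0.0154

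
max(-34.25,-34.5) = -34.25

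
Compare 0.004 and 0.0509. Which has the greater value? 0.0509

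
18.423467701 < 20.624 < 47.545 True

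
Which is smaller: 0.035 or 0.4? 0.035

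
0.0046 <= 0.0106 True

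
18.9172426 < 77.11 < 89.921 True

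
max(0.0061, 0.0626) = 0.0626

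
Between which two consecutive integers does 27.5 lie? 27 and 28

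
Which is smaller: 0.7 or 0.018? 0.018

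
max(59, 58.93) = 59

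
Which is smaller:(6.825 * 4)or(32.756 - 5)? (6.825 * 4)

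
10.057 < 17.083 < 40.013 True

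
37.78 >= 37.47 True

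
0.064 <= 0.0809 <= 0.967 True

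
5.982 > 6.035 False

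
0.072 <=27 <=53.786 True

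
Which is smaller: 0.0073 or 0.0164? 0.0073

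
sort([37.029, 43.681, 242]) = [37.029, 43.681, 242]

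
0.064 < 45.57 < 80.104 True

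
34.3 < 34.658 True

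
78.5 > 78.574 False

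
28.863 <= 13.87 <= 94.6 False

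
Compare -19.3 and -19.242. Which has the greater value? -19.242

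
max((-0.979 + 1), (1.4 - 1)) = 0.4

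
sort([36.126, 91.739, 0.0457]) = [0.0457, 36.126, 91.739]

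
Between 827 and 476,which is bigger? 827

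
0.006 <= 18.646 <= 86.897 True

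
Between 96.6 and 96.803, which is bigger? 96.803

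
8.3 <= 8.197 False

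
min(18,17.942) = 17.942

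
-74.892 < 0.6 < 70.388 True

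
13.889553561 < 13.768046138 False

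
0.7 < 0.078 False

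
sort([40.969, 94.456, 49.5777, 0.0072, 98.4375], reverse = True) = [98.4375, 94.456, 49.5777, 40.969, 0.0072]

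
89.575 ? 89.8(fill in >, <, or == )<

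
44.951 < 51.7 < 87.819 True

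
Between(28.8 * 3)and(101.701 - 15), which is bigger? (101.701 - 15)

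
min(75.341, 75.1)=75.1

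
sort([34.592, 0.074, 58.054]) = [0.074, 34.592, 58.054]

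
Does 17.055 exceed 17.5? No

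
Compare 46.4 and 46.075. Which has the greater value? 46.4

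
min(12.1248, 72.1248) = 12.1248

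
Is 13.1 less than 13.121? Yes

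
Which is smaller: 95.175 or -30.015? -30.015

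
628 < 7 False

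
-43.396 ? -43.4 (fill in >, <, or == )>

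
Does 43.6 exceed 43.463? Yes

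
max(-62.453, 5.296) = 5.296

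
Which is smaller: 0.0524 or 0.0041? 0.0041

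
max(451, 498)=498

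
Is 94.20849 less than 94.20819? No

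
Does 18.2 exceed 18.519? No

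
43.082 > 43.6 False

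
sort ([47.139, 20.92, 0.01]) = [0.01, 20.92, 47.139]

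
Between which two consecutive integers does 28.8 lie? 28 and 29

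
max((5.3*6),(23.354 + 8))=31.8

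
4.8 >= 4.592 True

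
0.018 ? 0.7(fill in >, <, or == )<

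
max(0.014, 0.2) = 0.2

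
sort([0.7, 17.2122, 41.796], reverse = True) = [41.796, 17.2122, 0.7]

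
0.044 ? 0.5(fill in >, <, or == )<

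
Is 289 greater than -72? Yes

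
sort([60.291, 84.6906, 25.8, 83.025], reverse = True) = [84.6906, 83.025, 60.291, 25.8]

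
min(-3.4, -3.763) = -3.763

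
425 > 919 False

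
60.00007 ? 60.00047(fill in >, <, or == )<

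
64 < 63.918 False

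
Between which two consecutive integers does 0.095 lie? 0 and 1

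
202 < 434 True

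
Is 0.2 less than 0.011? No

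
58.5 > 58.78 False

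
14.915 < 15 True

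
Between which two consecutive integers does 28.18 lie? 28 and 29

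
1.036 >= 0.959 True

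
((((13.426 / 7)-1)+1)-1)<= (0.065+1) True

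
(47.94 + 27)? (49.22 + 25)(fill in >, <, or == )>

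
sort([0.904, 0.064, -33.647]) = [-33.647, 0.064, 0.904]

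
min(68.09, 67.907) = 67.907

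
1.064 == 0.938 False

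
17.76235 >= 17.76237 False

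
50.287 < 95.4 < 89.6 False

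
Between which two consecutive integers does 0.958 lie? 0 and 1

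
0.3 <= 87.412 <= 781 True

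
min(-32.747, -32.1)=-32.747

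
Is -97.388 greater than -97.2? No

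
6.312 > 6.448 False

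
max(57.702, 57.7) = 57.702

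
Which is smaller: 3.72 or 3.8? 3.72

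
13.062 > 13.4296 False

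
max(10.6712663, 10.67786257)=10.67786257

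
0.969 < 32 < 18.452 False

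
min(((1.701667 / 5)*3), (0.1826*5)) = 0.913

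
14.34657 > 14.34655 True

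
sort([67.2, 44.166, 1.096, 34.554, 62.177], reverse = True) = [67.2, 62.177, 44.166, 34.554, 1.096]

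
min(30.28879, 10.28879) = 10.28879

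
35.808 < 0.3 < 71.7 False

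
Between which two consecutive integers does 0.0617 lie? 0 and 1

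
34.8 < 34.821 True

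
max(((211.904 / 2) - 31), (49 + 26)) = 75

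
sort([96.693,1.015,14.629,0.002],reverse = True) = [96.693,14.629,1.015,0.002]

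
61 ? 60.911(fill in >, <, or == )>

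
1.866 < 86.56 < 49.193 False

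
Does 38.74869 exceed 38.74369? Yes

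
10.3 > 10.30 False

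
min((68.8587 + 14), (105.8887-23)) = 82.8587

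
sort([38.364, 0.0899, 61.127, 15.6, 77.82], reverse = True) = [77.82, 61.127, 38.364, 15.6, 0.0899]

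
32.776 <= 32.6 False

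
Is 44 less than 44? No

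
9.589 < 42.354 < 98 True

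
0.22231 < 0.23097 True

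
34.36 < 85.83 True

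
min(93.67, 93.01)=93.01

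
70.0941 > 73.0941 False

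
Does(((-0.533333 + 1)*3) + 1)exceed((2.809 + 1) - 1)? No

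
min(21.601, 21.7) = 21.601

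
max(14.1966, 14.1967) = 14.1967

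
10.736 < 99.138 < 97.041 False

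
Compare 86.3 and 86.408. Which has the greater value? 86.408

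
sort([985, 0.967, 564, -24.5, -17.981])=[-24.5, -17.981, 0.967, 564, 985]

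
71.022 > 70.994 True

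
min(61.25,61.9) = 61.25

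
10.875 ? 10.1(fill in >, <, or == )>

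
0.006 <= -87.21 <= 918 False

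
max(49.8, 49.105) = 49.8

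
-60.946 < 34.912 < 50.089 True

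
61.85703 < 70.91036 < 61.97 False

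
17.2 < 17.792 True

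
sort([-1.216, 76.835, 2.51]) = [-1.216, 2.51, 76.835]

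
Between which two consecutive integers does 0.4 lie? 0 and 1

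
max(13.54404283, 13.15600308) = 13.54404283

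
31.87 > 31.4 True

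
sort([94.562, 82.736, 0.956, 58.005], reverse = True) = [94.562, 82.736, 58.005, 0.956]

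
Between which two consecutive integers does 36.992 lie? 36 and 37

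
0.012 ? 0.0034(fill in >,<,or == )>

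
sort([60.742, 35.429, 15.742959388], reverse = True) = [60.742, 35.429, 15.742959388]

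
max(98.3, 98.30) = 98.30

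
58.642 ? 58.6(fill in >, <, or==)>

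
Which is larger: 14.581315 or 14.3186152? 14.581315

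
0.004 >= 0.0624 False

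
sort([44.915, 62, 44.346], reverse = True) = [62, 44.915, 44.346]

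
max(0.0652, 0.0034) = 0.0652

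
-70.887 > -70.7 False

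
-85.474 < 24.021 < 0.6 False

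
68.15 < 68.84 True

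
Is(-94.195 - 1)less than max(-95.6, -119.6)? No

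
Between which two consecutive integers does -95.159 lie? -96 and -95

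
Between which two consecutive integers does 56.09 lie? 56 and 57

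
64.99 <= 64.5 False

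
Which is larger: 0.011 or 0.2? 0.2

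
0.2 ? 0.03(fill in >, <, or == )>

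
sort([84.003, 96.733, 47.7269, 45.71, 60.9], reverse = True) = [96.733, 84.003, 60.9, 47.7269, 45.71]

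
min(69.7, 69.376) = 69.376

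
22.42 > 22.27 True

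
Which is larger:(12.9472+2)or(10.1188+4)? (12.9472+2)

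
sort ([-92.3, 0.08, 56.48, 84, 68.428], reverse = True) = [84, 68.428, 56.48, 0.08, -92.3]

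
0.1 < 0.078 False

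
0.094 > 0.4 False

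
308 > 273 True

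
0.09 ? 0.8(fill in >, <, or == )<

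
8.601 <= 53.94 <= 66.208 True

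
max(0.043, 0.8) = 0.8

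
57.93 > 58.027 False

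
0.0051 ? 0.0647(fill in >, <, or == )<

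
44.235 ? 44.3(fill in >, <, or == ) <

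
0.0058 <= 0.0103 True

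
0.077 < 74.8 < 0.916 False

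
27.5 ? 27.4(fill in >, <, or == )>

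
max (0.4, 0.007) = 0.4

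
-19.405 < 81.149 True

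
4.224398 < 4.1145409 False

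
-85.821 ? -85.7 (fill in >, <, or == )<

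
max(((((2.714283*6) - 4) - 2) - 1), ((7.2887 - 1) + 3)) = 9.2887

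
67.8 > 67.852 False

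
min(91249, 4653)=4653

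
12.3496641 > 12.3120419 True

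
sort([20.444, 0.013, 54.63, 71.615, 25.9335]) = [0.013, 20.444, 25.9335, 54.63, 71.615]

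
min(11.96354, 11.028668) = 11.028668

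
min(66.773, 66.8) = 66.773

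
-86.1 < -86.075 True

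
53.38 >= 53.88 False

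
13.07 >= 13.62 False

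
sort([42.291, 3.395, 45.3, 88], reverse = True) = [88, 45.3, 42.291, 3.395]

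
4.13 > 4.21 False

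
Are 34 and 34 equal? Yes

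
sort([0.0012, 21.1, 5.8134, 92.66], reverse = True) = [92.66, 21.1, 5.8134, 0.0012]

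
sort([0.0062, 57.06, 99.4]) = [0.0062, 57.06, 99.4]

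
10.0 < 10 False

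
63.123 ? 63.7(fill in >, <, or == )<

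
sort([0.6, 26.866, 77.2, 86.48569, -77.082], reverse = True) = [86.48569, 77.2, 26.866, 0.6, -77.082]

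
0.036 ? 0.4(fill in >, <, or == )<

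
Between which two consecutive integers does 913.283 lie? 913 and 914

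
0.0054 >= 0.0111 False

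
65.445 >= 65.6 False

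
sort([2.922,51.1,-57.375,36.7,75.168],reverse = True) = [75.168,51.1,36.7,2.922,-57.375]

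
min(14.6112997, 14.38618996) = 14.38618996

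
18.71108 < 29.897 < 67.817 True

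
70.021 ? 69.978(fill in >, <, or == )>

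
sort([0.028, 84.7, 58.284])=[0.028, 58.284, 84.7]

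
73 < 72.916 False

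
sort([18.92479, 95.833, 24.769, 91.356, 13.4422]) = [13.4422, 18.92479, 24.769, 91.356, 95.833]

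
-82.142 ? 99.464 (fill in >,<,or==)<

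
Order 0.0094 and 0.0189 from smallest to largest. 0.0094, 0.0189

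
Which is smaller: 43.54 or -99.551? -99.551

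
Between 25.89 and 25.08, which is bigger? 25.89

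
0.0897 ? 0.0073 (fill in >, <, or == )>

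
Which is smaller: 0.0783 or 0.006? 0.006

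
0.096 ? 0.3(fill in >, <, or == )<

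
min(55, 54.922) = 54.922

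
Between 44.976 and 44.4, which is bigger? 44.976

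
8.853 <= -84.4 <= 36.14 False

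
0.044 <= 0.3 True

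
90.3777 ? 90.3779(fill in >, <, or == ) <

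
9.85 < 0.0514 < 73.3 False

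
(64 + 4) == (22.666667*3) False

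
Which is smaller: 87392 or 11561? 11561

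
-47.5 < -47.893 False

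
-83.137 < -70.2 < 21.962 True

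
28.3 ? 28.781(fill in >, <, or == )<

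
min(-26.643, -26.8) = -26.8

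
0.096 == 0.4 False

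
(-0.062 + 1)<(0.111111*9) True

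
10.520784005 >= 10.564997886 False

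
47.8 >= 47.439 True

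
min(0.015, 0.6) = 0.015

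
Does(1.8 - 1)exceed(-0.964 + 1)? Yes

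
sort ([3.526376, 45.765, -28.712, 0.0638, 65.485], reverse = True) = [65.485, 45.765, 3.526376, 0.0638, -28.712]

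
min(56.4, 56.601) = 56.4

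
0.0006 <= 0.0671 True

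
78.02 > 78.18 False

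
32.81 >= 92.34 False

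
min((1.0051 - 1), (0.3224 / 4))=0.0051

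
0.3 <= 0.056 False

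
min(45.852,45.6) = 45.6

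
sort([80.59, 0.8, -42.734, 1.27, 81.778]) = [-42.734, 0.8, 1.27, 80.59, 81.778]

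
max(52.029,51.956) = 52.029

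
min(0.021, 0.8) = 0.021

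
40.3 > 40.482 False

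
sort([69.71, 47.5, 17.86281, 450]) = [17.86281, 47.5, 69.71, 450]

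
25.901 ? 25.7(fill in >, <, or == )>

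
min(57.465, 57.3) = 57.3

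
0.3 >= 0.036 True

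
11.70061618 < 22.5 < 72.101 True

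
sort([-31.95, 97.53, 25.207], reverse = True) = [97.53, 25.207, -31.95]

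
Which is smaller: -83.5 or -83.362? -83.5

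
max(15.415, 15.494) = 15.494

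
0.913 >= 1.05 False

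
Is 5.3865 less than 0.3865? No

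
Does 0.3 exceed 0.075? Yes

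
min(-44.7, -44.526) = -44.7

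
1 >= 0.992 True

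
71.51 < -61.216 False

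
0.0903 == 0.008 False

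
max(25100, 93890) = 93890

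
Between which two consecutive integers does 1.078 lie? 1 and 2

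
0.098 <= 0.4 True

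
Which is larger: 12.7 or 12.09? 12.7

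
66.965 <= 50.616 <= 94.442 False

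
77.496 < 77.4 False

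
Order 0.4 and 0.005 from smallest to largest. 0.005, 0.4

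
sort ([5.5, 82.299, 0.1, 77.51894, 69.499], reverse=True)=[82.299, 77.51894, 69.499, 5.5, 0.1]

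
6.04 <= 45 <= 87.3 True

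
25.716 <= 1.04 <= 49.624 False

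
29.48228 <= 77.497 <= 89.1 True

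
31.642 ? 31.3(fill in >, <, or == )>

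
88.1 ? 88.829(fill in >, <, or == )<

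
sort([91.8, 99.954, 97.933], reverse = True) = [99.954, 97.933, 91.8]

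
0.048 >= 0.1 False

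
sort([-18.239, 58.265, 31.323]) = [-18.239, 31.323, 58.265]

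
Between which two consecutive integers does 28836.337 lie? 28836 and 28837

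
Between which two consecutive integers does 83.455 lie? 83 and 84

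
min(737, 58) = 58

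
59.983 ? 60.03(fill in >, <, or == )<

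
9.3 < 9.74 True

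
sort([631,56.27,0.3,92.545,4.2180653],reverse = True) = [631,92.545,56.27,4.2180653,0.3]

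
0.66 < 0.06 False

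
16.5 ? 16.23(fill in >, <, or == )>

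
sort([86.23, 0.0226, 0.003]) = [0.003, 0.0226, 86.23]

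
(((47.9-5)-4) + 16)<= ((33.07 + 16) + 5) False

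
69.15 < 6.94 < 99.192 False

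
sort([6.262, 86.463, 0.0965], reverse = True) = [86.463, 6.262, 0.0965]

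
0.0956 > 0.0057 True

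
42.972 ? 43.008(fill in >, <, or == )<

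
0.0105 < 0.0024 False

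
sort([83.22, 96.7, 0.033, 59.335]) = [0.033, 59.335, 83.22, 96.7]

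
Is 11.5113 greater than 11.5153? No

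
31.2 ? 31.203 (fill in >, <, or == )<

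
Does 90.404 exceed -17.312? Yes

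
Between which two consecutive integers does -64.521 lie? -65 and -64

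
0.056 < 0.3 True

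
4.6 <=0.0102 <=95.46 False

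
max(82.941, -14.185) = 82.941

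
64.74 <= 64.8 True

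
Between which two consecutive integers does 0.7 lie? 0 and 1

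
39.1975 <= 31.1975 False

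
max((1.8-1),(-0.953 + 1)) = 0.8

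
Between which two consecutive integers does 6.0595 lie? 6 and 7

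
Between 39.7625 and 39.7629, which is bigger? 39.7629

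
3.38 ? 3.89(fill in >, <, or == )<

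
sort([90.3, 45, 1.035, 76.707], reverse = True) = [90.3, 76.707, 45, 1.035]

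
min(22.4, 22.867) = 22.4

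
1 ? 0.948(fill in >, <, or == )>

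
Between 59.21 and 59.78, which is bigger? 59.78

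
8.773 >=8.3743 True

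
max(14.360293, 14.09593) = 14.360293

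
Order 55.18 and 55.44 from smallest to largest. 55.18, 55.44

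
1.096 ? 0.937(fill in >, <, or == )>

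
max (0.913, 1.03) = 1.03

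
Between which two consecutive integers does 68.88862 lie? 68 and 69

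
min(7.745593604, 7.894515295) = 7.745593604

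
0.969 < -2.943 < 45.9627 False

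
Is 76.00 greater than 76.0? No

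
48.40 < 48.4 False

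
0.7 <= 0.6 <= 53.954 False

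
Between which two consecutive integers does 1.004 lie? 1 and 2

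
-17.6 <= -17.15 True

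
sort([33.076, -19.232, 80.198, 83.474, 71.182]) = [-19.232, 33.076, 71.182, 80.198, 83.474]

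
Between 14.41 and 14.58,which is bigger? 14.58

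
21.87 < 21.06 False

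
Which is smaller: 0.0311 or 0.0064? 0.0064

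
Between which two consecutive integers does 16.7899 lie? 16 and 17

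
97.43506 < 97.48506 True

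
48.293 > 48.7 False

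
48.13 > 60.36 False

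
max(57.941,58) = 58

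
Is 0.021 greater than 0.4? No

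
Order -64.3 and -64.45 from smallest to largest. -64.45, -64.3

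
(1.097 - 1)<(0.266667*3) True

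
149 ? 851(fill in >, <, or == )<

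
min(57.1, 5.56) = 5.56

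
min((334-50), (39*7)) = 273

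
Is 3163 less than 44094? Yes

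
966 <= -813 False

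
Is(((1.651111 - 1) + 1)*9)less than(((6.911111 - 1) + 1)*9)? Yes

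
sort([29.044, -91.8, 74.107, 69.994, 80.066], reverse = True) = [80.066, 74.107, 69.994, 29.044, -91.8]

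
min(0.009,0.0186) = 0.009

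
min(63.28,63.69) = 63.28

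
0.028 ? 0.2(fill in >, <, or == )<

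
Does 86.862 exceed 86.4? Yes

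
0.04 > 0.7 False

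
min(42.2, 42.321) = 42.2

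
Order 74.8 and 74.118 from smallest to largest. 74.118, 74.8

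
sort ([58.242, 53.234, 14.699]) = [14.699, 53.234, 58.242]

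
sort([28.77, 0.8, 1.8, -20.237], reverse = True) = [28.77, 1.8, 0.8, -20.237]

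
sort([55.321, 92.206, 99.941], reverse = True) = [99.941, 92.206, 55.321]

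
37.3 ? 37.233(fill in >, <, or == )>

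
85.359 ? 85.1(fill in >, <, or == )>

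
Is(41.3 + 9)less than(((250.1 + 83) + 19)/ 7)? No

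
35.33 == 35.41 False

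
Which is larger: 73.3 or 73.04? 73.3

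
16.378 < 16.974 True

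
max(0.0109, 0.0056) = 0.0109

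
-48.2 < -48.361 False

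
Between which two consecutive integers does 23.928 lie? 23 and 24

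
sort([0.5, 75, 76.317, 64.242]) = [0.5, 64.242, 75, 76.317]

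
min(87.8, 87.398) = 87.398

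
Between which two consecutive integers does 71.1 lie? 71 and 72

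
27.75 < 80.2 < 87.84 True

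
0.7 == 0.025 False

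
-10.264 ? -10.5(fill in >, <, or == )>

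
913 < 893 False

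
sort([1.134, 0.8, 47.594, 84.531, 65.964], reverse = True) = [84.531, 65.964, 47.594, 1.134, 0.8]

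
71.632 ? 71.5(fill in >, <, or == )>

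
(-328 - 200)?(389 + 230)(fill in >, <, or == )<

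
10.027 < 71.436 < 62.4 False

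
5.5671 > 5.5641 True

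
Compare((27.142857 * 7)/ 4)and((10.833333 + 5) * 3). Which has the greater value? ((27.142857 * 7)/ 4)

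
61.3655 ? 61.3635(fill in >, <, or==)>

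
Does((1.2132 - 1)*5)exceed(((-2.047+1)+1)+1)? Yes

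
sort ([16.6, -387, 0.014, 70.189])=[-387, 0.014, 16.6, 70.189]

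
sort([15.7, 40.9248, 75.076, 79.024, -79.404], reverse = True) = [79.024, 75.076, 40.9248, 15.7, -79.404]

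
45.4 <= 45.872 True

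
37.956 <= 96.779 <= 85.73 False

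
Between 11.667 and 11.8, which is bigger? 11.8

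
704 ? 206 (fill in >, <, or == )>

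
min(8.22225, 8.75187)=8.22225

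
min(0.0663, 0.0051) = 0.0051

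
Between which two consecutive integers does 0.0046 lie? 0 and 1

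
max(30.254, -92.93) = 30.254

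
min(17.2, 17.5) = 17.2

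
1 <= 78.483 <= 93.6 True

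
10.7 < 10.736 True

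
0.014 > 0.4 False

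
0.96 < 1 True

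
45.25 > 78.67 False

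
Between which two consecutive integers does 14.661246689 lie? 14 and 15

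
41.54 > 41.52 True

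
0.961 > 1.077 False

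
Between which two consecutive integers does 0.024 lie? 0 and 1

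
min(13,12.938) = 12.938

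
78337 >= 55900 True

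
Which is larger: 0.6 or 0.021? 0.6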